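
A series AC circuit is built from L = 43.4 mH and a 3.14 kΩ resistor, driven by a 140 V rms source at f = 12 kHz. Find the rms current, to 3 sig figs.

30.9 mA

ω = 2πf = 75400 rad/s
X_L = ωL = 3270 Ω
Z = 3140 + j3270 Ω
|Z| = √(3140² + 3270²) = 4540 Ω
I = V/|Z| = 140/4540 = 30.9 mA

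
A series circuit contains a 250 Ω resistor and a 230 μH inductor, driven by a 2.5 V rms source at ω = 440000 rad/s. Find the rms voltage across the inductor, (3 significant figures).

X_L = ωL = 101 Ω
Z = 250 + j101 Ω
|Z| = √(250² + 101²) = 270 Ω
I = V/|Z| = 9.27 mA
V_L = I·|Z_L| = 0.00927 × 101 = 0.938 V

0.938 V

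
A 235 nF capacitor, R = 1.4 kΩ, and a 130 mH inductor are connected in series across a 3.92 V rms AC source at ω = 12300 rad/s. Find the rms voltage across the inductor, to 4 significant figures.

X_L = ωL = 1599 Ω
X_C = 1/(ωC) = 346.0 Ω
Net reactance X = X_L − X_C = 1253 Ω
Z = 1400 + j1253 Ω
|Z| = √(1400² + 1253²) = 1879 Ω
I = V/|Z| = 2.086 mA
V_L = I·|Z_L| = 0.002086 × 1599 = 3.336 V

3.336 V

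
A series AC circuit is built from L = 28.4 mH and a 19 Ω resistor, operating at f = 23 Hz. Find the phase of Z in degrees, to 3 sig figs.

ω = 2πf = 144.5 rad/s
X_L = ωL = 4.10 Ω
Z = 19.0 + j4.10 Ω
|Z| = √(19.0² + 4.10²) = 19.4 Ω
∠Z = arctan(4.10/19.0) = 12.2°

12.2°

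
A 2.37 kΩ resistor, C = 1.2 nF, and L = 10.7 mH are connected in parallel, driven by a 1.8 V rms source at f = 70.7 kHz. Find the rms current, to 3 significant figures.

ω = 2πf = 444200 rad/s
X_L = ωL = 4750 Ω
X_C = 1/(ωC) = 1880 Ω
Parallel: admittances add. Y = 1/R + 1/(jωL) + jωC
Y = (0.000422 + j0.000323) S
|Y| = 0.000531 S → |Z| = 1/|Y| = 1880 Ω, ∠Z = −∠Y = -37.4°
I = V/|Z| = 1.8/1880 = 956 μA

956 μA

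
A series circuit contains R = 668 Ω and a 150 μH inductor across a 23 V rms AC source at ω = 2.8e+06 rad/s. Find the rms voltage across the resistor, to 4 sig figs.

X_L = ωL = 420.0 Ω
Z = 668.0 + j420.0 Ω
|Z| = √(668.0² + 420.0²) = 789.1 Ω
I = V/|Z| = 29.15 mA
V_R = I·|Z_R| = 0.02915 × 668.0 = 19.47 V

19.47 V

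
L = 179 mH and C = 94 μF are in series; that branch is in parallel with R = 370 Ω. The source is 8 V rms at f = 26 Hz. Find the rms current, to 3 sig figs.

224 mA

ω = 2πf = 163.4 rad/s
X_L = ωL = 29.2 Ω
X_C = 1/(ωC) = 65.1 Ω
Branch 1: Z₁ = R = 370 Ω
Branch 2 (series LC): Z₂ = j(X_L − X_C) = −j35.9 Ω
Parallel: Z = Z₁Z₂/(Z₁+Z₂), |Z| = 35.7 Ω, ∠Z = -84.5°
I = V/|Z| = 8/35.7 = 224 mA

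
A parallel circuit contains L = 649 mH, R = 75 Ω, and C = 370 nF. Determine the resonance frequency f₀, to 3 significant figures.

325 Hz

ω₀ = 1/√(LC) = 1/√(0.649 × 3.7e-07) = 2041 rad/s
f₀ = ω₀/(2π) = 325 Hz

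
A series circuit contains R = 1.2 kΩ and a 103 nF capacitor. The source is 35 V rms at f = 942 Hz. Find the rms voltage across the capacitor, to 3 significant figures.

28.2 V

ω = 2πf = 5919 rad/s
X_C = 1/(ωC) = 1640 Ω
Z = 1200 − j1640 Ω
|Z| = √(1200² + 1640²) = 2030 Ω
I = V/|Z| = 17.2 mA
V_C = I·|Z_C| = 0.0172 × 1640 = 28.2 V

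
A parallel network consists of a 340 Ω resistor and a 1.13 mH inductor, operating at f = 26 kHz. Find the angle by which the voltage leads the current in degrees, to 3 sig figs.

61.5°

ω = 2πf = 163400 rad/s
X_L = ωL = 185 Ω
Parallel: admittances add. Y = 1/R + 1/(jωL)
Y = (0.00294 − j0.00542) S
|Y| = 0.00616 S → |Z| = 1/|Y| = 162 Ω, ∠Z = −∠Y = 61.5°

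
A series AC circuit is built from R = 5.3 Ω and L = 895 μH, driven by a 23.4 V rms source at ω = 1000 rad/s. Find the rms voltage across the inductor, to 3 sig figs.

X_L = ωL = 0.895 Ω
Z = 5.30 + j0.895 Ω
|Z| = √(5.30² + 0.895²) = 5.38 Ω
I = V/|Z| = 4.35 A
V_L = I·|Z_L| = 4.35 × 0.895 = 3.90 V

3.90 V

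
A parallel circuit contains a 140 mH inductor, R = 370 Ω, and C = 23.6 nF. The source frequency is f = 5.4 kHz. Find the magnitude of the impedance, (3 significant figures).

ω = 2πf = 33930 rad/s
X_L = ωL = 4750 Ω
X_C = 1/(ωC) = 1250 Ω
Parallel: admittances add. Y = 1/R + 1/(jωL) + jωC
Y = (0.00270 + j0.000590) S
|Y| = 0.00277 S → |Z| = 1/|Y| = 361 Ω, ∠Z = −∠Y = -12.3°

361 Ω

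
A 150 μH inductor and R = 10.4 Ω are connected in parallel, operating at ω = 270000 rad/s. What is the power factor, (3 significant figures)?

X_L = ωL = 40.5 Ω
Parallel: admittances add. Y = 1/R + 1/(jωL)
Y = (0.0962 − j0.0247) S
|Y| = 0.0993 S → |Z| = 1/|Y| = 10.1 Ω, ∠Z = −∠Y = 14.4°
cos φ = cos(14.4°) = 0.969

0.969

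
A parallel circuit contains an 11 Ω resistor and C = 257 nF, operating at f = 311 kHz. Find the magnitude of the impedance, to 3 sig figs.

ω = 2πf = 1.954e+06 rad/s
X_C = 1/(ωC) = 1.99 Ω
Parallel: admittances add. Y = 1/R + jωC
Y = (0.0909 + j0.502) S
|Y| = 0.510 S → |Z| = 1/|Y| = 1.96 Ω, ∠Z = −∠Y = -79.7°

1.96 Ω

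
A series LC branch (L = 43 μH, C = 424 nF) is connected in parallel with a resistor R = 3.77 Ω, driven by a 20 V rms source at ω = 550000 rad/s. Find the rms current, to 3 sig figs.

5.40 A

X_L = ωL = 23.7 Ω
X_C = 1/(ωC) = 4.29 Ω
Branch 1: Z₁ = R = 3.77 Ω
Branch 2 (series LC): Z₂ = j(X_L − X_C) = j19.4 Ω
Parallel: Z = Z₁Z₂/(Z₁+Z₂), |Z| = 3.70 Ω, ∠Z = 11.0°
I = V/|Z| = 20/3.70 = 5.40 A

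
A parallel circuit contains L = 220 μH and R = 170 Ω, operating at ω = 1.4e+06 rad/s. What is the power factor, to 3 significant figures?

X_L = ωL = 308 Ω
Parallel: admittances add. Y = 1/R + 1/(jωL)
Y = (0.00588 − j0.00325) S
|Y| = 0.00672 S → |Z| = 1/|Y| = 149 Ω, ∠Z = −∠Y = 28.9°
cos φ = cos(28.9°) = 0.875

0.875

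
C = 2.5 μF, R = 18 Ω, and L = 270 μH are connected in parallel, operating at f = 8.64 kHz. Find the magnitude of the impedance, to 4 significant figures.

11.44 Ω

ω = 2πf = 54290 rad/s
X_L = ωL = 14.66 Ω
X_C = 1/(ωC) = 7.368 Ω
Parallel: admittances add. Y = 1/R + 1/(jωL) + jωC
Y = (0.05556 + j0.06749) S
|Y| = 0.08742 S → |Z| = 1/|Y| = 11.44 Ω, ∠Z = −∠Y = -50.54°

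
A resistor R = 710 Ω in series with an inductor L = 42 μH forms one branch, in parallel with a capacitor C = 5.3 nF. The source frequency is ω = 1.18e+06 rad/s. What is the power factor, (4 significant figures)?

X_L = ωL = 49.56 Ω
X_C = 1/(ωC) = 159.9 Ω
Branch 1 (R+jX_L): Z₁ = 710.0 + j49.56 Ω, |Z₁| = 711.7 Ω
Branch 2 (−jX_C): Z₂ = −j159.9 Ω
Parallel: Z = Z₁Z₂/(Z₁+Z₂), |Z| = 158.4 Ω, ∠Z = -77.17°
cos φ = cos(-77.17°) = 0.2220

0.2220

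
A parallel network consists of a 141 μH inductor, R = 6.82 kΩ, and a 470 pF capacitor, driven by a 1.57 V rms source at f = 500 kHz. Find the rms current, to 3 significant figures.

ω = 2πf = 3.142e+06 rad/s
X_L = ωL = 443 Ω
X_C = 1/(ωC) = 677 Ω
Parallel: admittances add. Y = 1/R + 1/(jωL) + jωC
Y = (0.000147 − j0.000781) S
|Y| = 0.000795 S → |Z| = 1/|Y| = 1260 Ω, ∠Z = −∠Y = 79.4°
I = V/|Z| = 1.57/1260 = 1.25 mA

1.25 mA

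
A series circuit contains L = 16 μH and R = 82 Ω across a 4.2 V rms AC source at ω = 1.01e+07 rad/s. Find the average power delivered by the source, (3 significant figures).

44.0 mW

X_L = ωL = 162 Ω
Z = 82.0 + j162 Ω
|Z| = √(82.0² + 162²) = 181 Ω
∠Z = arctan(162/82.0) = 63.1°
I = V/|Z| = 23.2 mA
P = VI cos φ = 4.2 × 0.0232 × cos(63.1°) = 44.0 mW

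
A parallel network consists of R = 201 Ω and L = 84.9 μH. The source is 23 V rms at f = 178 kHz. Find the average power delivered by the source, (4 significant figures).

2.632 W

ω = 2πf = 1.118e+06 rad/s
X_L = ωL = 94.95 Ω
Parallel: admittances add. Y = 1/R + 1/(jωL)
Y = (0.004975 − j0.01053) S
|Y| = 0.01165 S → |Z| = 1/|Y| = 85.85 Ω, ∠Z = −∠Y = 64.71°
I = V/|Z| = 267.9 mA
P = VI cos φ = 23 × 0.2679 × cos(64.71°) = 2.632 W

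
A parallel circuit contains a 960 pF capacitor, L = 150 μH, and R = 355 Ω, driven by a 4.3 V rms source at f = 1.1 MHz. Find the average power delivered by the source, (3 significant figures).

ω = 2πf = 6.912e+06 rad/s
X_L = ωL = 1040 Ω
X_C = 1/(ωC) = 151 Ω
Parallel: admittances add. Y = 1/R + 1/(jωL) + jωC
Y = (0.00282 + j0.00567) S
|Y| = 0.00633 S → |Z| = 1/|Y| = 158 Ω, ∠Z = −∠Y = -63.6°
I = V/|Z| = 27.2 mA
P = VI cos φ = 4.3 × 0.0272 × cos(-63.6°) = 52.1 mW

52.1 mW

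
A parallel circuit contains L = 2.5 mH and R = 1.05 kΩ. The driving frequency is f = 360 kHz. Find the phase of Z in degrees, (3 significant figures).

ω = 2πf = 2.262e+06 rad/s
X_L = ωL = 5650 Ω
Parallel: admittances add. Y = 1/R + 1/(jωL)
Y = (0.000952 − j0.000177) S
|Y| = 0.000969 S → |Z| = 1/|Y| = 1030 Ω, ∠Z = −∠Y = 10.5°

10.5°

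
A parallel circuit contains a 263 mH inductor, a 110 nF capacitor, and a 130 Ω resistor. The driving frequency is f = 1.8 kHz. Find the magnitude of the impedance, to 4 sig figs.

ω = 2πf = 11310 rad/s
X_L = ωL = 2974 Ω
X_C = 1/(ωC) = 803.8 Ω
Parallel: admittances add. Y = 1/R + 1/(jωL) + jωC
Y = (0.007692 + j0.0009079) S
|Y| = 0.007746 S → |Z| = 1/|Y| = 129.1 Ω, ∠Z = −∠Y = -6.731°

129.1 Ω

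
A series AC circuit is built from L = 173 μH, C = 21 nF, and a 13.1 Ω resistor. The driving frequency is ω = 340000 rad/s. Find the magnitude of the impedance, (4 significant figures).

X_L = ωL = 58.82 Ω
X_C = 1/(ωC) = 140.1 Ω
Net reactance X = X_L − X_C = -81.24 Ω
Z = 13.10 − j81.24 Ω
|Z| = √(13.10² + 81.24²) = 82.29 Ω

82.29 Ω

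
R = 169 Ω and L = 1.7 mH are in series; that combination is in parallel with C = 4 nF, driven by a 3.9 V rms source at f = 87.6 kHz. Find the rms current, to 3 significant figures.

ω = 2πf = 550400 rad/s
X_L = ωL = 936 Ω
X_C = 1/(ωC) = 454 Ω
Branch 1 (R+jX_L): Z₁ = 169 + j936 Ω, |Z₁| = 951 Ω
Branch 2 (−jX_C): Z₂ = −j454 Ω
Parallel: Z = Z₁Z₂/(Z₁+Z₂), |Z| = 846 Ω, ∠Z = -80.9°
I = V/|Z| = 3.9/846 = 4.61 mA

4.61 mA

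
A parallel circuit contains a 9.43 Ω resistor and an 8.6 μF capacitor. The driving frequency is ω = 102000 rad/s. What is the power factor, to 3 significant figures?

0.120

X_C = 1/(ωC) = 1.14 Ω
Parallel: admittances add. Y = 1/R + jωC
Y = (0.106 + j0.877) S
|Y| = 0.884 S → |Z| = 1/|Y| = 1.13 Ω, ∠Z = −∠Y = -83.1°
cos φ = cos(-83.1°) = 0.120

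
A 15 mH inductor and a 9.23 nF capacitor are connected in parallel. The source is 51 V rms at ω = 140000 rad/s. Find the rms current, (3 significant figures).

X_L = ωL = 2100 Ω
X_C = 1/(ωC) = 774 Ω
Parallel: admittances add. Y = 1/(jωL) + jωC
Y = (0 + j0.000816) S
|Y| = 0.000816 S → |Z| = 1/|Y| = 1230 Ω, ∠Z = −∠Y = -90.0°
I = V/|Z| = 51/1230 = 41.6 mA

41.6 mA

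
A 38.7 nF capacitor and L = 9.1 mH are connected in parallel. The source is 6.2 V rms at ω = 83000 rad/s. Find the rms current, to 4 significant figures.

11.71 mA

X_L = ωL = 755.3 Ω
X_C = 1/(ωC) = 311.3 Ω
Parallel: admittances add. Y = 1/(jωL) + jωC
Y = (0 + j0.001888) S
|Y| = 0.001888 S → |Z| = 1/|Y| = 529.6 Ω, ∠Z = −∠Y = -90.00°
I = V/|Z| = 6.2/529.6 = 11.71 mA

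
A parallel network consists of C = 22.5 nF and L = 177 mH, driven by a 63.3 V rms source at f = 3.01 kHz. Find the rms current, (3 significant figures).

ω = 2πf = 18910 rad/s
X_L = ωL = 3350 Ω
X_C = 1/(ωC) = 2350 Ω
Parallel: admittances add. Y = 1/(jωL) + jωC
Y = (0 + j0.000127) S
|Y| = 0.000127 S → |Z| = 1/|Y| = 7890 Ω, ∠Z = −∠Y = -90.0°
I = V/|Z| = 63.3/7890 = 8.03 mA

8.03 mA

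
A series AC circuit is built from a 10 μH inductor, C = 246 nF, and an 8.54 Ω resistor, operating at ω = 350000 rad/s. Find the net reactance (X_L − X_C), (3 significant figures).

-8.11 Ω

X_L = ωL = 3.50 Ω
X_C = 1/(ωC) = 11.6 Ω
X = 3.50 − 11.6 = -8.11 Ω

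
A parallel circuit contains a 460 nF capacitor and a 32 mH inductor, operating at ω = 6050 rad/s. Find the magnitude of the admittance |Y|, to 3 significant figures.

2.38 mS

X_L = ωL = 194 Ω
X_C = 1/(ωC) = 359 Ω
Parallel: admittances add. Y = 1/(jωL) + jωC
Y = (0 − j0.00238) S
|Y| = 0.00238 S → |Z| = 1/|Y| = 420 Ω, ∠Z = −∠Y = 90.0°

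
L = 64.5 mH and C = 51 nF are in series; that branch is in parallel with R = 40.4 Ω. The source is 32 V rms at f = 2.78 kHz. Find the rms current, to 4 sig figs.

ω = 2πf = 17470 rad/s
X_L = ωL = 1127 Ω
X_C = 1/(ωC) = 1123 Ω
Branch 1: Z₁ = R = 40.40 Ω
Branch 2 (series LC): Z₂ = j(X_L − X_C) = j4.089 Ω
Parallel: Z = Z₁Z₂/(Z₁+Z₂), |Z| = 4.069 Ω, ∠Z = 84.22°
I = V/|Z| = 32/4.069 = 7.865 A

7.865 A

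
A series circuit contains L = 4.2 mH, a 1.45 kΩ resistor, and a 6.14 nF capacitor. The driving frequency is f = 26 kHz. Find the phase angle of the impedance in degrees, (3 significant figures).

-12.1°

ω = 2πf = 163400 rad/s
X_L = ωL = 686 Ω
X_C = 1/(ωC) = 997 Ω
Net reactance X = X_L − X_C = -311 Ω
Z = 1450 − j311 Ω
|Z| = √(1450² + 311²) = 1480 Ω
∠Z = arctan(-311/1450) = -12.1°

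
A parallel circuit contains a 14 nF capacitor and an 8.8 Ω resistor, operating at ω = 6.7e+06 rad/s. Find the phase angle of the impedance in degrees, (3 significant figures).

-39.5°

X_C = 1/(ωC) = 10.7 Ω
Parallel: admittances add. Y = 1/R + jωC
Y = (0.114 + j0.0938) S
|Y| = 0.147 S → |Z| = 1/|Y| = 6.79 Ω, ∠Z = −∠Y = -39.5°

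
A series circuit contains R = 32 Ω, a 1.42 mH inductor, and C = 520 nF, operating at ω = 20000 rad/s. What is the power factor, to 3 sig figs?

0.427

X_L = ωL = 28.4 Ω
X_C = 1/(ωC) = 96.2 Ω
Net reactance X = X_L − X_C = -67.8 Ω
Z = 32.0 − j67.8 Ω
|Z| = √(32.0² + 67.8²) = 74.9 Ω
∠Z = arctan(-67.8/32.0) = -64.7°
cos φ = cos(-64.7°) = 0.427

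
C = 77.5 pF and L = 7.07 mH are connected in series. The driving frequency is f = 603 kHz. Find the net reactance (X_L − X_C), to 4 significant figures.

23380 Ω

ω = 2πf = 3.789e+06 rad/s
X_L = ωL = 26790 Ω
X_C = 1/(ωC) = 3406 Ω
X = 26790 − 3406 = 23380 Ω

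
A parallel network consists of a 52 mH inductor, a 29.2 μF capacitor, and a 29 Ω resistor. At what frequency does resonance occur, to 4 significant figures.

ω₀ = 1/√(LC) = 1/√(0.052 × 2.92e-05) = 811.5 rad/s
f₀ = ω₀/(2π) = 129.2 Hz

129.2 Hz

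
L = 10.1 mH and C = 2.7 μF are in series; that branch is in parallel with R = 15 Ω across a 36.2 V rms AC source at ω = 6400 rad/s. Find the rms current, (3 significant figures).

5.87 A

X_L = ωL = 64.6 Ω
X_C = 1/(ωC) = 57.9 Ω
Branch 1: Z₁ = R = 15.0 Ω
Branch 2 (series LC): Z₂ = j(X_L − X_C) = j6.77 Ω
Parallel: Z = Z₁Z₂/(Z₁+Z₂), |Z| = 6.17 Ω, ∠Z = 65.7°
I = V/|Z| = 36.2/6.17 = 5.87 A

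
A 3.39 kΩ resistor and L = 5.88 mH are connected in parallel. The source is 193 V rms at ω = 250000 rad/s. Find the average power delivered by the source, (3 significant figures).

11.0 W

X_L = ωL = 1470 Ω
Parallel: admittances add. Y = 1/R + 1/(jωL)
Y = (0.000295 − j0.000680) S
|Y| = 0.000741 S → |Z| = 1/|Y| = 1350 Ω, ∠Z = −∠Y = 66.6°
I = V/|Z| = 143 mA
P = VI cos φ = 193 × 0.143 × cos(66.6°) = 11.0 W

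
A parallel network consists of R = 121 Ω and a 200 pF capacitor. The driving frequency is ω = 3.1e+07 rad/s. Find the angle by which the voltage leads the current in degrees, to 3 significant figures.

-36.9°

X_C = 1/(ωC) = 161 Ω
Parallel: admittances add. Y = 1/R + jωC
Y = (0.00826 + j0.00620) S
|Y| = 0.0103 S → |Z| = 1/|Y| = 96.8 Ω, ∠Z = −∠Y = -36.9°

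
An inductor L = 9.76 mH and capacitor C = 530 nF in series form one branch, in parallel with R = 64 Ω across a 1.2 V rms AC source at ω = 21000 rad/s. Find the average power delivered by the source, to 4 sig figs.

X_L = ωL = 205.0 Ω
X_C = 1/(ωC) = 89.85 Ω
Branch 1: Z₁ = R = 64.00 Ω
Branch 2 (series LC): Z₂ = j(X_L − X_C) = j115.1 Ω
Parallel: Z = Z₁Z₂/(Z₁+Z₂), |Z| = 55.94 Ω, ∠Z = 29.07°
I = V/|Z| = 21.45 mA
P = VI cos φ = 1.2 × 0.02145 × cos(29.07°) = 22.50 mW

22.50 mW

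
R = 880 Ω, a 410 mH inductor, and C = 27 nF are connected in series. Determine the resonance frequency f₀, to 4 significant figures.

ω₀ = 1/√(LC) = 1/√(0.41 × 2.7e-08) = 9504 rad/s
f₀ = ω₀/(2π) = 1.513 kHz

1.513 kHz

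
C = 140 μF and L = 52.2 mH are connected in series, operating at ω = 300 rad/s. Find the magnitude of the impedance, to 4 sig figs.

X_L = ωL = 15.66 Ω
X_C = 1/(ωC) = 23.81 Ω
Net reactance X = X_L − X_C = -8.150 Ω
Z = − j8.150 Ω
|Z| = √(0² + 8.150²) = 8.150 Ω

8.150 Ω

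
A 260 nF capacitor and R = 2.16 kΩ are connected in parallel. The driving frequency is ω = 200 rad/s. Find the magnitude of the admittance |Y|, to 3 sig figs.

466 μS

X_C = 1/(ωC) = 19200 Ω
Parallel: admittances add. Y = 1/R + jωC
Y = (0.000463 + j5.2e-05) S
|Y| = 0.000466 S → |Z| = 1/|Y| = 2150 Ω, ∠Z = −∠Y = -6.41°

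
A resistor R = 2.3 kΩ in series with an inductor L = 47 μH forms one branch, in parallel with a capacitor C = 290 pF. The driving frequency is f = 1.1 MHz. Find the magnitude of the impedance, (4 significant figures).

502.4 Ω

ω = 2πf = 6.912e+06 rad/s
X_L = ωL = 324.8 Ω
X_C = 1/(ωC) = 498.9 Ω
Branch 1 (R+jX_L): Z₁ = 2300 + j324.8 Ω, |Z₁| = 2323 Ω
Branch 2 (−jX_C): Z₂ = −j498.9 Ω
Parallel: Z = Z₁Z₂/(Z₁+Z₂), |Z| = 502.4 Ω, ∠Z = -77.63°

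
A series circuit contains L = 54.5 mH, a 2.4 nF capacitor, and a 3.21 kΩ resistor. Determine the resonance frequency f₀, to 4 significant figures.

ω₀ = 1/√(LC) = 1/√(0.0545 × 2.4e-09) = 87440 rad/s
f₀ = ω₀/(2π) = 13.92 kHz

13.92 kHz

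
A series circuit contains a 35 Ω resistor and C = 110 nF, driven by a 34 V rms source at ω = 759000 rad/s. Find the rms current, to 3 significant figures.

X_C = 1/(ωC) = 12.0 Ω
Z = 35.0 − j12.0 Ω
|Z| = √(35.0² + 12.0²) = 37.0 Ω
I = V/|Z| = 34/37.0 = 919 mA

919 mA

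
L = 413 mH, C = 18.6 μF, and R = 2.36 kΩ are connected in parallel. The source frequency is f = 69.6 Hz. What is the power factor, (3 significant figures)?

0.161

ω = 2πf = 437.3 rad/s
X_L = ωL = 181 Ω
X_C = 1/(ωC) = 123 Ω
Parallel: admittances add. Y = 1/R + 1/(jωL) + jωC
Y = (0.000424 + j0.00260) S
|Y| = 0.00263 S → |Z| = 1/|Y| = 380 Ω, ∠Z = −∠Y = -80.7°
cos φ = cos(-80.7°) = 0.161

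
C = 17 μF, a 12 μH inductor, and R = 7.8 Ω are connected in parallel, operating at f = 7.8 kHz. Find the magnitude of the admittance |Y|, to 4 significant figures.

ω = 2πf = 49010 rad/s
X_L = ωL = 0.5881 Ω
X_C = 1/(ωC) = 1.200 Ω
Parallel: admittances add. Y = 1/R + 1/(jωL) + jωC
Y = (0.1282 − j0.8672) S
|Y| = 0.8766 S → |Z| = 1/|Y| = 1.141 Ω, ∠Z = −∠Y = 81.59°

876.6 mS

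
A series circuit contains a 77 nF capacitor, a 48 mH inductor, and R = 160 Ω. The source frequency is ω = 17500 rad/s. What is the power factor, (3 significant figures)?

X_L = ωL = 840 Ω
X_C = 1/(ωC) = 742 Ω
Net reactance X = X_L − X_C = 97.9 Ω
Z = 160 + j97.9 Ω
|Z| = √(160² + 97.9²) = 188 Ω
∠Z = arctan(97.9/160) = 31.5°
cos φ = cos(31.5°) = 0.853

0.853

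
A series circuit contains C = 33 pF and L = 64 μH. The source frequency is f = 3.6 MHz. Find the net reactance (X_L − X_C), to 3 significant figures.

108 Ω

ω = 2πf = 2.262e+07 rad/s
X_L = ωL = 1450 Ω
X_C = 1/(ωC) = 1340 Ω
X = 1450 − 1340 = 108 Ω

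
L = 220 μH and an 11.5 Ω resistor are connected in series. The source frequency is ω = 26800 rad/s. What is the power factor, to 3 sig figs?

0.890

X_L = ωL = 5.90 Ω
Z = 11.5 + j5.90 Ω
|Z| = √(11.5² + 5.90²) = 12.9 Ω
∠Z = arctan(5.90/11.5) = 27.1°
cos φ = cos(27.1°) = 0.890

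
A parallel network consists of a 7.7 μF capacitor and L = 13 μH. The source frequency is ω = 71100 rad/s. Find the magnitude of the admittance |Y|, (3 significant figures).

X_L = ωL = 0.924 Ω
X_C = 1/(ωC) = 1.83 Ω
Parallel: admittances add. Y = 1/(jωL) + jωC
Y = (0 − j0.534) S
|Y| = 0.534 S → |Z| = 1/|Y| = 1.87 Ω, ∠Z = −∠Y = 90.0°

534 mS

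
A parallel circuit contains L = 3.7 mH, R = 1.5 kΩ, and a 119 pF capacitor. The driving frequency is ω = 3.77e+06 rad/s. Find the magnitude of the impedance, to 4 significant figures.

1306 Ω

X_L = ωL = 13950 Ω
X_C = 1/(ωC) = 2229 Ω
Parallel: admittances add. Y = 1/R + 1/(jωL) + jωC
Y = (0.0006667 + j0.0003769) S
|Y| = 0.0007659 S → |Z| = 1/|Y| = 1306 Ω, ∠Z = −∠Y = -29.48°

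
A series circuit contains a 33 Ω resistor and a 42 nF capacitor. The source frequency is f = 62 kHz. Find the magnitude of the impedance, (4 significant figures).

69.46 Ω

ω = 2πf = 389600 rad/s
X_C = 1/(ωC) = 61.12 Ω
Z = 33.00 − j61.12 Ω
|Z| = √(33.00² + 61.12²) = 69.46 Ω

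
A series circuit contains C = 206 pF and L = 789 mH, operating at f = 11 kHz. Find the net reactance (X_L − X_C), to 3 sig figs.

-15700 Ω

ω = 2πf = 69120 rad/s
X_L = ωL = 54500 Ω
X_C = 1/(ωC) = 70200 Ω
X = 54500 − 70200 = -15700 Ω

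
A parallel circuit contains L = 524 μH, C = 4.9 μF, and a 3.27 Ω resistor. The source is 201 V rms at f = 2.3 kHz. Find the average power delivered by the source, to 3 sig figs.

12.4 kW

ω = 2πf = 14450 rad/s
X_L = ωL = 7.57 Ω
X_C = 1/(ωC) = 14.1 Ω
Parallel: admittances add. Y = 1/R + 1/(jωL) + jωC
Y = (0.306 − j0.0612) S
|Y| = 0.312 S → |Z| = 1/|Y| = 3.21 Ω, ∠Z = −∠Y = 11.3°
I = V/|Z| = 62.7 A
P = VI cos φ = 201 × 62.7 × cos(11.3°) = 12.4 kW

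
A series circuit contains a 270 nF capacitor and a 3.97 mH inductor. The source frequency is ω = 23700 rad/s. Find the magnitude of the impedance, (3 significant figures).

62.2 Ω

X_L = ωL = 94.1 Ω
X_C = 1/(ωC) = 156 Ω
Net reactance X = X_L − X_C = -62.2 Ω
Z = − j62.2 Ω
|Z| = √(0² + 62.2²) = 62.2 Ω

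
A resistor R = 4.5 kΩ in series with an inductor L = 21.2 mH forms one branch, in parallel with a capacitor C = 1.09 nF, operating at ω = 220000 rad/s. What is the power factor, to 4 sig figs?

0.6396

X_L = ωL = 4664 Ω
X_C = 1/(ωC) = 4170 Ω
Branch 1 (R+jX_L): Z₁ = 4500 + j4664 Ω, |Z₁| = 6481 Ω
Branch 2 (−jX_C): Z₂ = −j4170 Ω
Parallel: Z = Z₁Z₂/(Z₁+Z₂), |Z| = 5970 Ω, ∠Z = -50.24°
cos φ = cos(-50.24°) = 0.6396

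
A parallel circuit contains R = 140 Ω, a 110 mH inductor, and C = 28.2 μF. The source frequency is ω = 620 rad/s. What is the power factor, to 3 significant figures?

0.930

X_L = ωL = 68.2 Ω
X_C = 1/(ωC) = 57.2 Ω
Parallel: admittances add. Y = 1/R + 1/(jωL) + jωC
Y = (0.00714 + j0.00282) S
|Y| = 0.00768 S → |Z| = 1/|Y| = 130 Ω, ∠Z = −∠Y = -21.6°
cos φ = cos(-21.6°) = 0.930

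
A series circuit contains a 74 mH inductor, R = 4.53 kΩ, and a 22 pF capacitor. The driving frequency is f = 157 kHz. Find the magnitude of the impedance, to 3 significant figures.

27300 Ω

ω = 2πf = 986500 rad/s
X_L = ωL = 73000 Ω
X_C = 1/(ωC) = 46100 Ω
Net reactance X = X_L − X_C = 26900 Ω
Z = 4530 + j26900 Ω
|Z| = √(4530² + 26900²) = 27300 Ω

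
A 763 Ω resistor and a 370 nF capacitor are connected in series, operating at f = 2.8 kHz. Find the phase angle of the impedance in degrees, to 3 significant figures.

-11.4°

ω = 2πf = 17590 rad/s
X_C = 1/(ωC) = 154 Ω
Z = 763 − j154 Ω
|Z| = √(763² + 154²) = 778 Ω
∠Z = arctan(-154/763) = -11.4°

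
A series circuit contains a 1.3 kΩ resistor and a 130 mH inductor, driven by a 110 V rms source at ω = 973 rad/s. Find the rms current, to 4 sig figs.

X_L = ωL = 126.5 Ω
Z = 1300 + j126.5 Ω
|Z| = √(1300² + 126.5²) = 1306 Ω
I = V/|Z| = 110/1306 = 84.22 mA

84.22 mA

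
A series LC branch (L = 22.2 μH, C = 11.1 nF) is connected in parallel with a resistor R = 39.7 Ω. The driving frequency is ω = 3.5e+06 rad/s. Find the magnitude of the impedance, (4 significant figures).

31.55 Ω

X_L = ωL = 77.70 Ω
X_C = 1/(ωC) = 25.74 Ω
Branch 1: Z₁ = R = 39.70 Ω
Branch 2 (series LC): Z₂ = j(X_L − X_C) = j51.96 Ω
Parallel: Z = Z₁Z₂/(Z₁+Z₂), |Z| = 31.55 Ω, ∠Z = 37.38°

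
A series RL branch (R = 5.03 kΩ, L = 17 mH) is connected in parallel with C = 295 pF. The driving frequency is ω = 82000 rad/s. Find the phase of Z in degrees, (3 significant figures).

8.31°

X_L = ωL = 1390 Ω
X_C = 1/(ωC) = 41300 Ω
Branch 1 (R+jX_L): Z₁ = 5030 + j1390 Ω, |Z₁| = 5220 Ω
Branch 2 (−jX_C): Z₂ = −j41300 Ω
Parallel: Z = Z₁Z₂/(Z₁+Z₂), |Z| = 5360 Ω, ∠Z = 8.31°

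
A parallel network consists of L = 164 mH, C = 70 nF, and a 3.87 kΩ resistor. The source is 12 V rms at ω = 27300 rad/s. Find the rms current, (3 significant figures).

X_L = ωL = 4480 Ω
X_C = 1/(ωC) = 523 Ω
Parallel: admittances add. Y = 1/R + 1/(jωL) + jωC
Y = (0.000258 + j0.00169) S
|Y| = 0.00171 S → |Z| = 1/|Y| = 586 Ω, ∠Z = −∠Y = -81.3°
I = V/|Z| = 12/586 = 20.5 mA

20.5 mA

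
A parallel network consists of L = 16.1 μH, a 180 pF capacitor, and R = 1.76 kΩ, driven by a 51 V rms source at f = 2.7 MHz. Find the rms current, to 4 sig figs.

42.43 mA

ω = 2πf = 1.696e+07 rad/s
X_L = ωL = 273.1 Ω
X_C = 1/(ωC) = 327.5 Ω
Parallel: admittances add. Y = 1/R + 1/(jωL) + jωC
Y = (0.0005682 − j0.0006076) S
|Y| = 0.0008319 S → |Z| = 1/|Y| = 1202 Ω, ∠Z = −∠Y = 46.92°
I = V/|Z| = 51/1202 = 42.43 mA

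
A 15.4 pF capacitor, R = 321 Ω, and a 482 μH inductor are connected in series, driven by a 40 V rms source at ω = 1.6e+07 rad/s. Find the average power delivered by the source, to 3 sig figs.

X_L = ωL = 7710 Ω
X_C = 1/(ωC) = 4060 Ω
Net reactance X = X_L − X_C = 3650 Ω
Z = 321 + j3650 Ω
|Z| = √(321² + 3650²) = 3670 Ω
∠Z = arctan(3650/321) = 85.0°
I = V/|Z| = 10.9 mA
P = VI cos φ = 40 × 0.0109 × cos(85.0°) = 38.2 mW

38.2 mW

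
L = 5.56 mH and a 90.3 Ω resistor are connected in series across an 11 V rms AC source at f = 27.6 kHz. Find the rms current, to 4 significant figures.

ω = 2πf = 173400 rad/s
X_L = ωL = 964.2 Ω
Z = 90.30 + j964.2 Ω
|Z| = √(90.30² + 964.2²) = 968.4 Ω
I = V/|Z| = 11/968.4 = 11.36 mA

11.36 mA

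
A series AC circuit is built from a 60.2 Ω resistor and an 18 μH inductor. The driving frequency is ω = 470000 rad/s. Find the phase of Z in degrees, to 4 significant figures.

7.999°

X_L = ωL = 8.460 Ω
Z = 60.20 + j8.460 Ω
|Z| = √(60.20² + 8.460²) = 60.79 Ω
∠Z = arctan(8.460/60.20) = 7.999°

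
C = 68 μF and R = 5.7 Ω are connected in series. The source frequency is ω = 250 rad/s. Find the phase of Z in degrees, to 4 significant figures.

-84.47°

X_C = 1/(ωC) = 58.82 Ω
Z = 5.700 − j58.82 Ω
|Z| = √(5.700² + 58.82²) = 59.10 Ω
∠Z = arctan(-58.82/5.700) = -84.47°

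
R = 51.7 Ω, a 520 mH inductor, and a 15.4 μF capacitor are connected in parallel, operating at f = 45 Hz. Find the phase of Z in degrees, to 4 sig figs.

7.211°

ω = 2πf = 282.7 rad/s
X_L = ωL = 147.0 Ω
X_C = 1/(ωC) = 229.7 Ω
Parallel: admittances add. Y = 1/R + 1/(jωL) + jωC
Y = (0.01934 − j0.002447) S
|Y| = 0.01950 S → |Z| = 1/|Y| = 51.29 Ω, ∠Z = −∠Y = 7.211°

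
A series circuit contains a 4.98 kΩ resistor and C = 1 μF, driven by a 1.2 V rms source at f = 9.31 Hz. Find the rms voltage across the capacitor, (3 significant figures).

1.15 V

ω = 2πf = 58.50 rad/s
X_C = 1/(ωC) = 17100 Ω
Z = 4980 − j17100 Ω
|Z| = √(4980² + 17100²) = 17800 Ω
I = V/|Z| = 67.4 μA
V_C = I·|Z_C| = 6.74e-05 × 17100 = 1.15 V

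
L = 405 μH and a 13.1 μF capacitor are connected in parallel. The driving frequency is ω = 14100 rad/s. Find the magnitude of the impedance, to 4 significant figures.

X_L = ωL = 5.710 Ω
X_C = 1/(ωC) = 5.414 Ω
Parallel: admittances add. Y = 1/(jωL) + jωC
Y = (0 + j0.009594) S
|Y| = 0.009594 S → |Z| = 1/|Y| = 104.2 Ω, ∠Z = −∠Y = -90.00°

104.2 Ω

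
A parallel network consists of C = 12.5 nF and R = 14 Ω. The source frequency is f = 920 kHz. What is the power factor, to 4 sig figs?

ω = 2πf = 5.781e+06 rad/s
X_C = 1/(ωC) = 13.84 Ω
Parallel: admittances add. Y = 1/R + jωC
Y = (0.07143 + j0.07226) S
|Y| = 0.1016 S → |Z| = 1/|Y| = 9.842 Ω, ∠Z = −∠Y = -45.33°
cos φ = cos(-45.33°) = 0.7030

0.7030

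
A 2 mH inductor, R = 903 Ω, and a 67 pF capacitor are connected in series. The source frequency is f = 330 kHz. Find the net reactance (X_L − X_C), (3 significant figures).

ω = 2πf = 2.073e+06 rad/s
X_L = ωL = 4150 Ω
X_C = 1/(ωC) = 7200 Ω
X = 4150 − 7200 = -3050 Ω

-3050 Ω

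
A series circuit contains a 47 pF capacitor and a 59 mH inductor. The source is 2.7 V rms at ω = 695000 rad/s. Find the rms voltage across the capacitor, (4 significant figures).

7.955 V

X_L = ωL = 41000 Ω
X_C = 1/(ωC) = 30610 Ω
Net reactance X = X_L − X_C = 10390 Ω
Z = j10390 Ω
|Z| = √(0² + 10390²) = 10390 Ω
I = V/|Z| = 259.8 μA
V_C = I·|Z_C| = 0.0002598 × 30610 = 7.955 V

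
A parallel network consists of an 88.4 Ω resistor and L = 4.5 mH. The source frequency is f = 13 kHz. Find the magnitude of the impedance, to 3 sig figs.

ω = 2πf = 81680 rad/s
X_L = ωL = 368 Ω
Parallel: admittances add. Y = 1/R + 1/(jωL)
Y = (0.0113 − j0.00272) S
|Y| = 0.0116 S → |Z| = 1/|Y| = 85.9 Ω, ∠Z = −∠Y = 13.5°

85.9 Ω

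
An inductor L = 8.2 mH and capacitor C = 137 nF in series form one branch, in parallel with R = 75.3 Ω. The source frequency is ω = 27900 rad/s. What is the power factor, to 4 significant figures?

X_L = ωL = 228.8 Ω
X_C = 1/(ωC) = 261.6 Ω
Branch 1: Z₁ = R = 75.30 Ω
Branch 2 (series LC): Z₂ = j(X_L − X_C) = −j32.84 Ω
Parallel: Z = Z₁Z₂/(Z₁+Z₂), |Z| = 30.10 Ω, ∠Z = -66.44°
cos φ = cos(-66.44°) = 0.3998

0.3998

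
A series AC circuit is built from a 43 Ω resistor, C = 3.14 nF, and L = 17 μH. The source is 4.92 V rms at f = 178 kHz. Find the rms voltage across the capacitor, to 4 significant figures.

ω = 2πf = 1.118e+06 rad/s
X_L = ωL = 19.01 Ω
X_C = 1/(ωC) = 284.8 Ω
Net reactance X = X_L − X_C = -265.7 Ω
Z = 43.00 − j265.7 Ω
|Z| = √(43.00² + 265.7²) = 269.2 Ω
I = V/|Z| = 18.28 mA
V_C = I·|Z_C| = 0.01828 × 284.8 = 5.204 V

5.204 V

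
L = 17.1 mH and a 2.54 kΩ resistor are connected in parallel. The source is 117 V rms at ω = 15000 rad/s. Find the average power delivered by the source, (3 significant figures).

X_L = ωL = 256 Ω
Parallel: admittances add. Y = 1/R + 1/(jωL)
Y = (0.000394 − j0.00390) S
|Y| = 0.00392 S → |Z| = 1/|Y| = 255 Ω, ∠Z = −∠Y = 84.2°
I = V/|Z| = 458 mA
P = VI cos φ = 117 × 0.458 × cos(84.2°) = 5.39 W

5.39 W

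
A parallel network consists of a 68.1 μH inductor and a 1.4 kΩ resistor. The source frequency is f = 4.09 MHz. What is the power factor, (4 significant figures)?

ω = 2πf = 2.57e+07 rad/s
X_L = ωL = 1750 Ω
Parallel: admittances add. Y = 1/R + 1/(jωL)
Y = (0.0007143 − j0.0005714) S
|Y| = 0.0009147 S → |Z| = 1/|Y| = 1093 Ω, ∠Z = −∠Y = 38.66°
cos φ = cos(38.66°) = 0.7809

0.7809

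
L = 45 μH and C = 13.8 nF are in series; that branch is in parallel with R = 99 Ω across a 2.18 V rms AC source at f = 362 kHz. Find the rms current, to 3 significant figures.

38.0 mA

ω = 2πf = 2.275e+06 rad/s
X_L = ωL = 102 Ω
X_C = 1/(ωC) = 31.9 Ω
Branch 1: Z₁ = R = 99.0 Ω
Branch 2 (series LC): Z₂ = j(X_L − X_C) = j70.5 Ω
Parallel: Z = Z₁Z₂/(Z₁+Z₂), |Z| = 57.4 Ω, ∠Z = 54.5°
I = V/|Z| = 2.18/57.4 = 38.0 mA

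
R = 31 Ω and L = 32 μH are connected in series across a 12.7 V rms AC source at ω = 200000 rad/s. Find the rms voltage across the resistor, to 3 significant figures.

12.4 V

X_L = ωL = 6.40 Ω
Z = 31.0 + j6.40 Ω
|Z| = √(31.0² + 6.40²) = 31.7 Ω
I = V/|Z| = 401 mA
V_R = I·|Z_R| = 0.401 × 31.0 = 12.4 V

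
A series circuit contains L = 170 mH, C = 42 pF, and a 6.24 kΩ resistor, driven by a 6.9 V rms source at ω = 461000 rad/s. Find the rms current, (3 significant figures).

251 μA

X_L = ωL = 78400 Ω
X_C = 1/(ωC) = 51600 Ω
Net reactance X = X_L − X_C = 26700 Ω
Z = 6240 + j26700 Ω
|Z| = √(6240² + 26700²) = 27400 Ω
I = V/|Z| = 6.9/27400 = 251 μA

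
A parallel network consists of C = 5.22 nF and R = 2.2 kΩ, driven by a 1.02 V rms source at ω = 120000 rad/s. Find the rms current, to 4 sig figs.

X_C = 1/(ωC) = 1596 Ω
Parallel: admittances add. Y = 1/R + jωC
Y = (0.0004545 + j0.0006264) S
|Y| = 0.0007739 S → |Z| = 1/|Y| = 1292 Ω, ∠Z = −∠Y = -54.03°
I = V/|Z| = 1.02/1292 = 789.4 μA

789.4 μA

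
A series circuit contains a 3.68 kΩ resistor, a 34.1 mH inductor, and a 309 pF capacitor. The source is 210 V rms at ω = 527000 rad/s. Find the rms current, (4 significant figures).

X_L = ωL = 17970 Ω
X_C = 1/(ωC) = 6141 Ω
Net reactance X = X_L − X_C = 11830 Ω
Z = 3680 + j11830 Ω
|Z| = √(3680² + 11830²) = 12390 Ω
I = V/|Z| = 210/12390 = 16.95 mA

16.95 mA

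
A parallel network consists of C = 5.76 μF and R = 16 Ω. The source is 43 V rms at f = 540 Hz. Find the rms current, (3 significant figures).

ω = 2πf = 3393 rad/s
X_C = 1/(ωC) = 51.2 Ω
Parallel: admittances add. Y = 1/R + jωC
Y = (0.0625 + j0.0195) S
|Y| = 0.0655 S → |Z| = 1/|Y| = 15.3 Ω, ∠Z = −∠Y = -17.4°
I = V/|Z| = 43/15.3 = 2.82 A

2.82 A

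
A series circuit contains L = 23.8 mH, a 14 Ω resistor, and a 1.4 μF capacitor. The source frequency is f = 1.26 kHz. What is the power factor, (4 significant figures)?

0.1411

ω = 2πf = 7917 rad/s
X_L = ωL = 188.4 Ω
X_C = 1/(ωC) = 90.22 Ω
Net reactance X = X_L − X_C = 98.20 Ω
Z = 14.00 + j98.20 Ω
|Z| = √(14.00² + 98.20²) = 99.19 Ω
∠Z = arctan(98.20/14.00) = 81.89°
cos φ = cos(81.89°) = 0.1411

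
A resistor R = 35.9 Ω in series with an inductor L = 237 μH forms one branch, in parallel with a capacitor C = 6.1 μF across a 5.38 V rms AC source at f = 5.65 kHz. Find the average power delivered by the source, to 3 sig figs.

764 mW

ω = 2πf = 35500 rad/s
X_L = ωL = 8.41 Ω
X_C = 1/(ωC) = 4.62 Ω
Branch 1 (R+jX_L): Z₁ = 35.9 + j8.41 Ω, |Z₁| = 36.9 Ω
Branch 2 (−jX_C): Z₂ = −j4.62 Ω
Parallel: Z = Z₁Z₂/(Z₁+Z₂), |Z| = 4.72 Ω, ∠Z = -82.8°
I = V/|Z| = 1.14 A
P = VI cos φ = 5.38 × 1.14 × cos(-82.8°) = 764 mW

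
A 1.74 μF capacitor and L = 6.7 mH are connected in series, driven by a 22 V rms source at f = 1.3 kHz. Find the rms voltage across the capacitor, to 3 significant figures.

ω = 2πf = 8168 rad/s
X_L = ωL = 54.7 Ω
X_C = 1/(ωC) = 70.4 Ω
Net reactance X = X_L − X_C = -15.6 Ω
Z = − j15.6 Ω
|Z| = √(0² + 15.6²) = 15.6 Ω
I = V/|Z| = 1.41 A
V_C = I·|Z_C| = 1.41 × 70.4 = 99.0 V

99.0 V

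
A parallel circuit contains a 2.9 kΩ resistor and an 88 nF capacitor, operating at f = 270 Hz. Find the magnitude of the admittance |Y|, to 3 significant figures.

376 μS

ω = 2πf = 1696 rad/s
X_C = 1/(ωC) = 6700 Ω
Parallel: admittances add. Y = 1/R + jωC
Y = (0.000345 + j0.000149) S
|Y| = 0.000376 S → |Z| = 1/|Y| = 2660 Ω, ∠Z = −∠Y = -23.4°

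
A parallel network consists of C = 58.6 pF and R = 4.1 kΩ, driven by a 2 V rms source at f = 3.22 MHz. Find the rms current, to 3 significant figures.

ω = 2πf = 2.023e+07 rad/s
X_C = 1/(ωC) = 843 Ω
Parallel: admittances add. Y = 1/R + jωC
Y = (0.000244 + j0.00119) S
|Y| = 0.00121 S → |Z| = 1/|Y| = 826 Ω, ∠Z = −∠Y = -78.4°
I = V/|Z| = 2/826 = 2.42 mA

2.42 mA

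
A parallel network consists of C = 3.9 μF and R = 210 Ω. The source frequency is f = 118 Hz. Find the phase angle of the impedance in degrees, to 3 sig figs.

-31.3°

ω = 2πf = 741.4 rad/s
X_C = 1/(ωC) = 346 Ω
Parallel: admittances add. Y = 1/R + jωC
Y = (0.00476 + j0.00289) S
|Y| = 0.00557 S → |Z| = 1/|Y| = 179 Ω, ∠Z = −∠Y = -31.3°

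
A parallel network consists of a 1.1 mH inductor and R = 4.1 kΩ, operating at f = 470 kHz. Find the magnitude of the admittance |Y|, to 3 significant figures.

393 μS

ω = 2πf = 2.953e+06 rad/s
X_L = ωL = 3250 Ω
Parallel: admittances add. Y = 1/R + 1/(jωL)
Y = (0.000244 − j0.000308) S
|Y| = 0.000393 S → |Z| = 1/|Y| = 2550 Ω, ∠Z = −∠Y = 51.6°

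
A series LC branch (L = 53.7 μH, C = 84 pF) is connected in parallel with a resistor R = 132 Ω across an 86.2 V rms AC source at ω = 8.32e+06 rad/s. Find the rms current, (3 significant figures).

X_L = ωL = 447 Ω
X_C = 1/(ωC) = 1430 Ω
Branch 1: Z₁ = R = 132 Ω
Branch 2 (series LC): Z₂ = j(X_L − X_C) = −j984 Ω
Parallel: Z = Z₁Z₂/(Z₁+Z₂), |Z| = 131 Ω, ∠Z = -7.64°
I = V/|Z| = 86.2/131 = 659 mA

659 mA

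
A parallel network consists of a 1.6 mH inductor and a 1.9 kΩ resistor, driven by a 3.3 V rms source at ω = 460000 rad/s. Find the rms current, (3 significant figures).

X_L = ωL = 736 Ω
Parallel: admittances add. Y = 1/R + 1/(jωL)
Y = (0.000526 − j0.00136) S
|Y| = 0.00146 S → |Z| = 1/|Y| = 686 Ω, ∠Z = −∠Y = 68.8°
I = V/|Z| = 3.3/686 = 4.81 mA

4.81 mA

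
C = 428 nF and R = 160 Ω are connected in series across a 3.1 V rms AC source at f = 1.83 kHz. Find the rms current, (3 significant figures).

12.0 mA

ω = 2πf = 11500 rad/s
X_C = 1/(ωC) = 203 Ω
Z = 160 − j203 Ω
|Z| = √(160² + 203²) = 259 Ω
I = V/|Z| = 3.1/259 = 12.0 mA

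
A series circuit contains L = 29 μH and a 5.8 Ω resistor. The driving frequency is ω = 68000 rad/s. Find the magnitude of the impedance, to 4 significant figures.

6.126 Ω

X_L = ωL = 1.972 Ω
Z = 5.800 + j1.972 Ω
|Z| = √(5.800² + 1.972²) = 6.126 Ω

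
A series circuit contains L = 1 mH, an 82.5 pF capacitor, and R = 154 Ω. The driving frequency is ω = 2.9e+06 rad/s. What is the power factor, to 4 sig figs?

X_L = ωL = 2900 Ω
X_C = 1/(ωC) = 4180 Ω
Net reactance X = X_L − X_C = -1280 Ω
Z = 154.0 − j1280 Ω
|Z| = √(154.0² + 1280²) = 1289 Ω
∠Z = arctan(-1280/154.0) = -83.14°
cos φ = cos(-83.14°) = 0.1195

0.1195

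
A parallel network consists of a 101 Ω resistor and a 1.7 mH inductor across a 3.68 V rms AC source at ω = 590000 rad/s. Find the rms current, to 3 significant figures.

X_L = ωL = 1000 Ω
Parallel: admittances add. Y = 1/R + 1/(jωL)
Y = (0.00990 − j0.000997) S
|Y| = 0.00995 S → |Z| = 1/|Y| = 100 Ω, ∠Z = −∠Y = 5.75°
I = V/|Z| = 3.68/100 = 36.6 mA

36.6 mA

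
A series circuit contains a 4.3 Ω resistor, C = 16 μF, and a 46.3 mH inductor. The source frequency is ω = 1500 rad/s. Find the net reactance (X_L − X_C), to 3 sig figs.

27.8 Ω

X_L = ωL = 69.5 Ω
X_C = 1/(ωC) = 41.7 Ω
X = 69.5 − 41.7 = 27.8 Ω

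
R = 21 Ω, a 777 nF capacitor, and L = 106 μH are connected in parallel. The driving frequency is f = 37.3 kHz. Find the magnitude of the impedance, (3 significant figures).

6.68 Ω

ω = 2πf = 234400 rad/s
X_L = ωL = 24.8 Ω
X_C = 1/(ωC) = 5.49 Ω
Parallel: admittances add. Y = 1/R + 1/(jωL) + jωC
Y = (0.0476 + j0.142) S
|Y| = 0.150 S → |Z| = 1/|Y| = 6.68 Ω, ∠Z = −∠Y = -71.4°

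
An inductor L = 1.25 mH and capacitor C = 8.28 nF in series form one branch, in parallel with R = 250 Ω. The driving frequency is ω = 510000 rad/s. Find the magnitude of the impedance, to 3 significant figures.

212 Ω

X_L = ωL = 638 Ω
X_C = 1/(ωC) = 237 Ω
Branch 1: Z₁ = R = 250 Ω
Branch 2 (series LC): Z₂ = j(X_L − X_C) = j401 Ω
Parallel: Z = Z₁Z₂/(Z₁+Z₂), |Z| = 212 Ω, ∠Z = 32.0°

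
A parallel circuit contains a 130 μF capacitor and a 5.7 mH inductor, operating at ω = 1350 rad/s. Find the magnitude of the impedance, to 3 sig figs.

22.0 Ω

X_L = ωL = 7.70 Ω
X_C = 1/(ωC) = 5.70 Ω
Parallel: admittances add. Y = 1/(jωL) + jωC
Y = (0 + j0.0455) S
|Y| = 0.0455 S → |Z| = 1/|Y| = 22.0 Ω, ∠Z = −∠Y = -90.0°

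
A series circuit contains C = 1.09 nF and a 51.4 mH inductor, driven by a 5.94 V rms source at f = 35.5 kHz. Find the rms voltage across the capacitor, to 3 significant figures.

ω = 2πf = 223100 rad/s
X_L = ωL = 11500 Ω
X_C = 1/(ωC) = 4110 Ω
Net reactance X = X_L − X_C = 7350 Ω
Z = j7350 Ω
|Z| = √(0² + 7350²) = 7350 Ω
I = V/|Z| = 808 μA
V_C = I·|Z_C| = 0.000808 × 4110 = 3.32 V

3.32 V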